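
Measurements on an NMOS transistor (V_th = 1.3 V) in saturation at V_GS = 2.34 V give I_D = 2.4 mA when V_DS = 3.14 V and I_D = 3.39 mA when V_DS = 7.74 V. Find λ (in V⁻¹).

λ = 0.125 V⁻¹

With V_GS fixed, I_D ∝ (1 + λ V_DS) in saturation, so I_D2/I_D1 = (1 + λ V_DS2)/(1 + λ V_DS1).
3.39/2.4 = 1.413 = (1 + 7.74 λ)/(1 + 3.14 λ).
Solving: λ (I_D1 V_DS2 − I_D2 V_DS1) = I_D2 − I_D1, so λ = (3.39 − 2.4) / (2.4 × 7.74 − 3.39 × 3.14) = 0.99 / 7.93 = 0.125 V⁻¹.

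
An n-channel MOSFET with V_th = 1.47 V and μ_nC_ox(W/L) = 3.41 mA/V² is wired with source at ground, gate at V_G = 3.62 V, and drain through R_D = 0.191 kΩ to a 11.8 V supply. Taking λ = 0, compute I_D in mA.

V_GS = V_G = 3.62 V, so V_ov = 3.62 − 1.47 = 2.15 V.
Assume saturation: I_D = ½ k_n V_ov² = 0.5 × 3.41 × 2.15² = 7.88 mA, giving V_DS = V_DD − I_D R_D = 11.8 − 7.88 × 0.191 = 10.3 V.
V_DS = 10.3 V ≥ V_ov = 2.15 V, confirming saturation.

I_D = 7.88 mA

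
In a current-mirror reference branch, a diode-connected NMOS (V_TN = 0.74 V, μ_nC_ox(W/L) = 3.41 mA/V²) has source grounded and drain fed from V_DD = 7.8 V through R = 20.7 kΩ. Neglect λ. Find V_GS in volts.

With gate tied to drain, V_GS = V_DS ≥ V_GS − V_TN, so the device is in saturation.
KCL at the drain: ½ k_n (V_GS − V_TN)² = (V_DD − V_GS)/R.
Let x = V_GS − 0.74. Then 35.3 x² + x − 7.06 = 0, giving x = 0.433 V (positive root), so V_GS = 1.17 V.
I_D = (V_DD − V_GS)/R = (7.8 − 1.17) / 20.7 = 0.32 mA.

V_GS = 1.17 V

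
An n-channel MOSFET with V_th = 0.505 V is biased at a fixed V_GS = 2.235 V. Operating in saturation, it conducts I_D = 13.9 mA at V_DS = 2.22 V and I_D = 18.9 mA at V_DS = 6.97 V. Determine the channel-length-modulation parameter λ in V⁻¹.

λ = 0.0910 V⁻¹

With V_GS fixed, I_D ∝ (1 + λ V_DS) in saturation, so I_D2/I_D1 = (1 + λ V_DS2)/(1 + λ V_DS1).
18.9/13.9 = 1.36 = (1 + 6.97 λ)/(1 + 2.22 λ).
Solving: λ (I_D1 V_DS2 − I_D2 V_DS1) = I_D2 − I_D1, so λ = (18.9 − 13.9) / (13.9 × 6.97 − 18.9 × 2.22) = 5 / 54.9 = 0.091 V⁻¹.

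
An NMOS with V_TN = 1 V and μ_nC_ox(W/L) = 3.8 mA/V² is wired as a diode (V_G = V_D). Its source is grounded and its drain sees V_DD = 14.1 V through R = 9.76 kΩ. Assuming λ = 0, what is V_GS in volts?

V_GS = 1.81 V

With gate tied to drain, V_GS = V_DS ≥ V_GS − V_TN, so the device is in saturation.
KCL at the drain: ½ k_n (V_GS − V_TN)² = (V_DD − V_GS)/R.
Let x = V_GS − 1. Then 18.5 x² + x − 13.1 = 0, giving x = 0.814 V (positive root), so V_GS = 1.81 V.
I_D = (V_DD − V_GS)/R = (14.1 − 1.81) / 9.76 = 1.26 mA.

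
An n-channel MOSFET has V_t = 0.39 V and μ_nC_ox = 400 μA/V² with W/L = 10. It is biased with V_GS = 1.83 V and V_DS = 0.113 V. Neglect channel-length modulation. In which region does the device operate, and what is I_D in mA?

k_n = μ_nC_ox · (W/L) = 4 mA/V².
V_ov = V_GS − V_t = 1.83 − 0.39 = 1.44 V.
Since V_DS = 0.113 V < V_ov = 1.44 V, the device is in the triode region.
I_D = k_n [V_ov · V_DS − ½ V_DS²] = 4 × [1.44 × 0.113 − 0.5 × 0.113²] = 0.625 mA.

Triode; I_D = 0.625 mA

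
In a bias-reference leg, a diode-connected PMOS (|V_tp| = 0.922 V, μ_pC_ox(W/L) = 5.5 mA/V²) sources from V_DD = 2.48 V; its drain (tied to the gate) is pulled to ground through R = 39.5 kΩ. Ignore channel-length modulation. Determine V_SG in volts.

V_SG = 1.04 V

With gate tied to drain, V_SG = V_SD ≥ V_SG − |V_tp|, so the device is in saturation.
KCL at the drain: ½ k_p (V_SG − |V_tp|)² = (V_DD − V_SG)/R.
Let x = V_SG − 0.922. Then 109 x² + x − 1.558 = 0, giving x = 0.115 V (positive root), so V_SG = 1.04 V.
I_D = (V_DD − V_SG)/R = (2.48 − 1.04) / 39.5 = 0.0365 mA.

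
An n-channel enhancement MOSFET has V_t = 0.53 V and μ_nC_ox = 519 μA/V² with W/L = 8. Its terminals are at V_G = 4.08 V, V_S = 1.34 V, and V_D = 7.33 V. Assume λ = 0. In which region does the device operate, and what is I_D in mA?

Saturation; I_D = 10.1 mA

V_GS = V_G − V_S = 4.08 − 1.34 = 2.74 V; V_DS = V_D − V_S = 7.33 − 1.34 = 5.99 V.
k_n = μ_nC_ox · (W/L) = 4.152 mA/V².
V_ov = V_GS − V_t = 2.74 − 0.53 = 2.21 V.
Since V_DS = 5.99 V ≥ V_ov = 2.21 V, the device is in saturation.
I_D = ½ k_n V_ov² = 0.5 × 4.152 × 2.21² = 10.1 mA.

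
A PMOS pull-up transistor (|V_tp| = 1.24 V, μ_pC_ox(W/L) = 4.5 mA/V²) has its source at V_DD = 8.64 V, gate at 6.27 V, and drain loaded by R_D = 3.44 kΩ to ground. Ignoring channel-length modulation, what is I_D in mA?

I_D = 2.33 mA

V_SG = V_DD − V_G = 8.64 − 6.27 = 2.37 V, so V_ov = 2.37 − 1.24 = 1.13 V.
Assume saturation: I_D = ½ k_p V_ov² = 0.5 × 4.5 × 1.13² = 2.87 mA, giving V_SD = V_DD − I_D R_D = 8.64 − 2.87 × 3.44 = -1.24 V.
But -1.24 V < V_ov = 1.13 V, so the device is actually in triode.
In triode I_D = k_p[V_ov V_SD − ½ V_SD²] and I_D = (V_DD − V_SD)/R_D. Equating: 7.74 V_SD² − 18.49 V_SD + 8.64 = 0, giving V_SD = 0.637 V (the root below V_ov).
I_D = (8.64 − 0.637) / 3.44 = 2.33 mA.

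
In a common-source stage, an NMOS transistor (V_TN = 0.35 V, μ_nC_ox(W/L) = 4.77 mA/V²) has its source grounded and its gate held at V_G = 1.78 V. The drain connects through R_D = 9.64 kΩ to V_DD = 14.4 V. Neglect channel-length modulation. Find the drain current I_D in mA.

V_GS = V_G = 1.78 V, so V_ov = 1.78 − 0.35 = 1.43 V.
Assume saturation: I_D = ½ k_n V_ov² = 0.5 × 4.77 × 1.43² = 4.88 mA, giving V_DS = V_DD − I_D R_D = 14.4 − 4.88 × 9.64 = -32.6 V.
But -32.6 V < V_ov = 1.43 V, so the device is actually in triode.
In triode I_D = k_n[V_ov V_DS − ½ V_DS²] and I_D = (V_DD − V_DS)/R_D. Equating: 23 V_DS² − 66.76 V_DS + 14.4 = 0, giving V_DS = 0.235 V (the root below V_ov).
I_D = (14.4 − 0.235) / 9.64 = 1.47 mA.

I_D = 1.47 mA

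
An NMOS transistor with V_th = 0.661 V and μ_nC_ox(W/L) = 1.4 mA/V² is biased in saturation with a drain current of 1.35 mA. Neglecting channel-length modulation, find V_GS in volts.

V_GS = 2.05 V

In saturation I_D = ½ k_n (V_GS − V_th)², so V_GS − V_th = √(2 I_D / k_n) = √(2 × 1.35 / 1.4) = 1.39 V.
V_GS = 0.661 + 1.39 = 2.05 V.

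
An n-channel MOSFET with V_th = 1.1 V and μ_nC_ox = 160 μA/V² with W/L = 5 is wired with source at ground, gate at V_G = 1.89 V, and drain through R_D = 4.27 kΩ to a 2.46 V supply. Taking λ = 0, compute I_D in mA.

V_GS = V_G = 1.89 V, so V_ov = 1.89 − 1.1 = 0.79 V.
k_n = μ_nC_ox · (W/L) = 0.8 mA/V².
Assume saturation: I_D = ½ k_n V_ov² = 0.5 × 0.8 × 0.79² = 0.25 mA, giving V_DS = V_DD − I_D R_D = 2.46 − 0.25 × 4.27 = 1.39 V.
V_DS = 1.39 V ≥ V_ov = 0.79 V, confirming saturation.

I_D = 0.250 mA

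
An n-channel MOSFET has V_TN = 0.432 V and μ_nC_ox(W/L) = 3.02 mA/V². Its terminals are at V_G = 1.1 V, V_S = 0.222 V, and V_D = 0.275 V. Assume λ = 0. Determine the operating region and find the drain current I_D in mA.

Triode; I_D = 0.0671 mA

V_GS = V_G − V_S = 1.1 − 0.222 = 0.878 V; V_DS = V_D − V_S = 0.275 − 0.222 = 0.053 V.
V_ov = V_GS − V_TN = 0.878 − 0.432 = 0.446 V.
Since V_DS = 0.053 V < V_ov = 0.446 V, the device is in the triode region.
I_D = k_n [V_ov · V_DS − ½ V_DS²] = 3.02 × [0.446 × 0.053 − 0.5 × 0.053²] = 0.0671 mA.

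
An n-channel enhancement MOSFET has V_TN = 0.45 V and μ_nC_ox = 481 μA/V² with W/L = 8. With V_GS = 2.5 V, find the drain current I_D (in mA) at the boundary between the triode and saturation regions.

At the boundary V_DS = V_ov = V_GS − V_TN = 2.5 − 0.45 = 2.05 V.
k_n = μ_nC_ox · (W/L) = 3.848 mA/V².
I_D = ½ k_n V_ov² = 0.5 × 3.848 × 2.05² = 8.09 mA.

I_D = 8.09 mA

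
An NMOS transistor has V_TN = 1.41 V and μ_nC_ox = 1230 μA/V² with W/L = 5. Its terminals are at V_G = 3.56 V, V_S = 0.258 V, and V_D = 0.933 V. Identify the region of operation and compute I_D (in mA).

Triode; I_D = 6.45 mA

V_GS = V_G − V_S = 3.56 − 0.258 = 3.3 V; V_DS = V_D − V_S = 0.933 − 0.258 = 0.675 V.
k_n = μ_nC_ox · (W/L) = 6.15 mA/V².
V_ov = V_GS − V_TN = 3.3 − 1.41 = 1.89 V.
Since V_DS = 0.675 V < V_ov = 1.89 V, the device is in the triode region.
I_D = k_n [V_ov · V_DS − ½ V_DS²] = 6.15 × [1.89 × 0.675 − 0.5 × 0.675²] = 6.45 mA.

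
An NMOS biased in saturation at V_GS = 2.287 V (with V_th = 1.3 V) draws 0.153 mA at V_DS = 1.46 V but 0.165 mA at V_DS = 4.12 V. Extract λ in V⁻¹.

With V_GS fixed, I_D ∝ (1 + λ V_DS) in saturation, so I_D2/I_D1 = (1 + λ V_DS2)/(1 + λ V_DS1).
0.165/0.153 = 1.078 = (1 + 4.12 λ)/(1 + 1.46 λ).
Solving: λ (I_D1 V_DS2 − I_D2 V_DS1) = I_D2 − I_D1, so λ = (0.165 − 0.153) / (0.153 × 4.12 − 0.165 × 1.46) = 0.012 / 0.389 = 0.0308 V⁻¹.

λ = 0.0308 V⁻¹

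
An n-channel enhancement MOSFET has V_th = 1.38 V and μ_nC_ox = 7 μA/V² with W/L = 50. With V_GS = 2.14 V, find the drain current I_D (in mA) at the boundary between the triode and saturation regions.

At the boundary V_DS = V_ov = V_GS − V_th = 2.14 − 1.38 = 0.76 V.
k_n = μ_nC_ox · (W/L) = 0.35 mA/V².
I_D = ½ k_n V_ov² = 0.5 × 0.35 × 0.76² = 0.101 mA.

I_D = 0.101 mA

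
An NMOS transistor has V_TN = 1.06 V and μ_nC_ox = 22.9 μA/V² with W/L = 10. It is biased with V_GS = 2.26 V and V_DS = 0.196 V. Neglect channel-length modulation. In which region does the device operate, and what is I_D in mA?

k_n = μ_nC_ox · (W/L) = 0.229 mA/V².
V_ov = V_GS − V_TN = 2.26 − 1.06 = 1.2 V.
Since V_DS = 0.196 V < V_ov = 1.2 V, the device is in the triode region.
I_D = k_n [V_ov · V_DS − ½ V_DS²] = 0.229 × [1.2 × 0.196 − 0.5 × 0.196²] = 0.0495 mA.

Triode; I_D = 0.0495 mA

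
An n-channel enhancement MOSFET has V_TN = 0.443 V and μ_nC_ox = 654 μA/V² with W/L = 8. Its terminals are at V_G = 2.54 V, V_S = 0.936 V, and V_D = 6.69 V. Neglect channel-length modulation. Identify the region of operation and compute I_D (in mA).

Saturation; I_D = 3.53 mA

V_GS = V_G − V_S = 2.54 − 0.936 = 1.6 V; V_DS = V_D − V_S = 6.69 − 0.936 = 5.75 V.
k_n = μ_nC_ox · (W/L) = 5.232 mA/V².
V_ov = V_GS − V_TN = 1.6 − 0.443 = 1.16 V.
Since V_DS = 5.75 V ≥ V_ov = 1.16 V, the device is in saturation.
I_D = ½ k_n V_ov² = 0.5 × 5.232 × 1.16² = 3.53 mA.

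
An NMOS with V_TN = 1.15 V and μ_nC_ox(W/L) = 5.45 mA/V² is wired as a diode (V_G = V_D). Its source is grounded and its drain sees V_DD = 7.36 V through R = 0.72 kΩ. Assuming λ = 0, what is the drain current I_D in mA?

I_D = 6.48 mA

With gate tied to drain, V_GS = V_DS ≥ V_GS − V_TN, so the device is in saturation.
KCL at the drain: ½ k_n (V_GS − V_TN)² = (V_DD − V_GS)/R.
Let x = V_GS − 1.15. Then 1.96 x² + x − 6.21 = 0, giving x = 1.54 V (positive root), so V_GS = 2.69 V.
I_D = (V_DD − V_GS)/R = (7.36 − 2.69) / 0.72 = 6.48 mA.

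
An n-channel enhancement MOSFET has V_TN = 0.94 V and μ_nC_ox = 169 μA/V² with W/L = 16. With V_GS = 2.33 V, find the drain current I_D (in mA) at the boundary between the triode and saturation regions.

I_D = 2.61 mA

At the boundary V_DS = V_ov = V_GS − V_TN = 2.33 − 0.94 = 1.39 V.
k_n = μ_nC_ox · (W/L) = 2.704 mA/V².
I_D = ½ k_n V_ov² = 0.5 × 2.704 × 1.39² = 2.61 mA.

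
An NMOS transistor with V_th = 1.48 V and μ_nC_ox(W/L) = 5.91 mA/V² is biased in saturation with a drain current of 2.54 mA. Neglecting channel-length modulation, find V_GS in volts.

In saturation I_D = ½ k_n (V_GS − V_th)², so V_GS − V_th = √(2 I_D / k_n) = √(2 × 2.54 / 5.91) = 0.927 V.
V_GS = 1.48 + 0.927 = 2.41 V.

V_GS = 2.41 V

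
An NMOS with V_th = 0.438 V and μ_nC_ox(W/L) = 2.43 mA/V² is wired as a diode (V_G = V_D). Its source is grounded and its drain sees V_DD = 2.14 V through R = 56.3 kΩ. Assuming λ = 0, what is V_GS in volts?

V_GS = 0.589 V

With gate tied to drain, V_GS = V_DS ≥ V_GS − V_th, so the device is in saturation.
KCL at the drain: ½ k_n (V_GS − V_th)² = (V_DD − V_GS)/R.
Let x = V_GS − 0.438. Then 68.4 x² + x − 1.702 = 0, giving x = 0.151 V (positive root), so V_GS = 0.589 V.
I_D = (V_DD − V_GS)/R = (2.14 − 0.589) / 56.3 = 0.0276 mA.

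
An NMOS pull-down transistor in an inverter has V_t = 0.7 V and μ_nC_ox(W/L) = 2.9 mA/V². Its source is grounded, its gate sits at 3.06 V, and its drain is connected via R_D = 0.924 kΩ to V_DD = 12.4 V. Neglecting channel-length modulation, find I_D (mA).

V_GS = V_G = 3.06 V, so V_ov = 3.06 − 0.7 = 2.36 V.
Assume saturation: I_D = ½ k_n V_ov² = 0.5 × 2.9 × 2.36² = 8.08 mA, giving V_DS = V_DD − I_D R_D = 12.4 − 8.08 × 0.924 = 4.94 V.
V_DS = 4.94 V ≥ V_ov = 2.36 V, confirming saturation.

I_D = 8.08 mA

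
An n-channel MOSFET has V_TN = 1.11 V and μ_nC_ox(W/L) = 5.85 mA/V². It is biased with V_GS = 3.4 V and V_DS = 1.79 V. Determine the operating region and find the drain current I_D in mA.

V_ov = V_GS − V_TN = 3.4 − 1.11 = 2.29 V.
Since V_DS = 1.79 V < V_ov = 2.29 V, the device is in the triode region.
I_D = k_n [V_ov · V_DS − ½ V_DS²] = 5.85 × [2.29 × 1.79 − 0.5 × 1.79²] = 14.6 mA.

Triode; I_D = 14.6 mA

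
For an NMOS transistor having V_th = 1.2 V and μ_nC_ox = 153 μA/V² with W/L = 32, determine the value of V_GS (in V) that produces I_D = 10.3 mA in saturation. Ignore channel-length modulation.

k_n = μ_nC_ox · (W/L) = 4.896 mA/V².
In saturation I_D = ½ k_n (V_GS − V_th)², so V_GS − V_th = √(2 I_D / k_n) = √(2 × 10.3 / 4.896) = 2.05 V.
V_GS = 1.2 + 2.05 = 3.25 V.

V_GS = 3.25 V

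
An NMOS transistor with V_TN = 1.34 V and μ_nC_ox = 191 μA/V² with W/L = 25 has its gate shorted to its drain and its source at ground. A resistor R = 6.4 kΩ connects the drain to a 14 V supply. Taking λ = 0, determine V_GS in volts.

V_GS = 2.22 V

With gate tied to drain, V_GS = V_DS ≥ V_GS − V_TN, so the device is in saturation.
k_n = μ_nC_ox · (W/L) = 4.775 mA/V².
KCL at the drain: ½ k_n (V_GS − V_TN)² = (V_DD − V_GS)/R.
Let x = V_GS − 1.34. Then 15.3 x² + x − 12.66 = 0, giving x = 0.878 V (positive root), so V_GS = 2.22 V.
I_D = (V_DD − V_GS)/R = (14 − 2.22) / 6.4 = 1.84 mA.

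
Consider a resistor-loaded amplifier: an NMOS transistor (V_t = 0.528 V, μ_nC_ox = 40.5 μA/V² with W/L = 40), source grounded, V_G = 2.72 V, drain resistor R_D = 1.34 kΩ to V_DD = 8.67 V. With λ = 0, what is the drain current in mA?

V_GS = V_G = 2.72 V, so V_ov = 2.72 − 0.528 = 2.19 V.
k_n = μ_nC_ox · (W/L) = 1.62 mA/V².
Assume saturation: I_D = ½ k_n V_ov² = 0.5 × 1.62 × 2.19² = 3.89 mA, giving V_DS = V_DD − I_D R_D = 8.67 − 3.89 × 1.34 = 3.45 V.
V_DS = 3.45 V ≥ V_ov = 2.19 V, confirming saturation.

I_D = 3.89 mA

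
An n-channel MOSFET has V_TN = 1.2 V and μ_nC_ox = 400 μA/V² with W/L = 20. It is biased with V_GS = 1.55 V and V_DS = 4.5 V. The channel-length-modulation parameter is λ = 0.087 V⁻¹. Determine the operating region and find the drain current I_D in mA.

Saturation; I_D = 0.682 mA

k_n = μ_nC_ox · (W/L) = 8 mA/V².
V_ov = V_GS − V_TN = 1.55 − 1.2 = 0.35 V.
Since V_DS = 4.5 V ≥ V_ov = 0.35 V, the device is in saturation.
I_D = ½ k_n V_ov² (1 + λ V_DS) = 0.5 × 8 × 0.35² × (1 + 0.087 × 4.5) = 0.682 mA.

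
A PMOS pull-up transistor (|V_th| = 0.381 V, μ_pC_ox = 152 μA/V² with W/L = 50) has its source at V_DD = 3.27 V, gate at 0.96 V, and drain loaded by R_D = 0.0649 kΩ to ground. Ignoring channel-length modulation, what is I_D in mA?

V_SG = V_DD − V_G = 3.27 − 0.96 = 2.31 V, so V_ov = 2.31 − 0.381 = 1.93 V.
k_p = μ_pC_ox · (W/L) = 7.6 mA/V².
Assume saturation: I_D = ½ k_p V_ov² = 0.5 × 7.6 × 1.93² = 14.1 mA, giving V_SD = V_DD − I_D R_D = 3.27 − 14.1 × 0.0649 = 2.35 V.
V_SD = 2.35 V ≥ V_ov = 1.93 V, confirming saturation.

I_D = 14.1 mA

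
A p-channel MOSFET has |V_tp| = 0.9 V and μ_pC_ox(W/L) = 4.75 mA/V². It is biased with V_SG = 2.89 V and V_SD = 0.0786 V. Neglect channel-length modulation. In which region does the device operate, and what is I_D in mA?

Triode; I_D = 0.728 mA

V_ov = V_SG − |V_tp| = 2.89 − 0.9 = 1.99 V.
Since V_SD = 0.0786 V < V_ov = 1.99 V, the device is in the triode region.
I_D = k_p [V_ov · V_SD − ½ V_SD²] = 4.75 × [1.99 × 0.0786 − 0.5 × 0.0786²] = 0.728 mA.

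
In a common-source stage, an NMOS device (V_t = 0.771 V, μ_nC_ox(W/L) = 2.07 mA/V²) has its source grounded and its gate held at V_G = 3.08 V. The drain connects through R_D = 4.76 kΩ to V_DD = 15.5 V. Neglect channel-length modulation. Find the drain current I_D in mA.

I_D = 3.09 mA

V_GS = V_G = 3.08 V, so V_ov = 3.08 − 0.771 = 2.31 V.
Assume saturation: I_D = ½ k_n V_ov² = 0.5 × 2.07 × 2.31² = 5.52 mA, giving V_DS = V_DD − I_D R_D = 15.5 − 5.52 × 4.76 = -10.8 V.
But -10.8 V < V_ov = 2.31 V, so the device is actually in triode.
In triode I_D = k_n[V_ov V_DS − ½ V_DS²] and I_D = (V_DD − V_DS)/R_D. Equating: 4.93 V_DS² − 23.75 V_DS + 15.5 = 0, giving V_DS = 0.778 V (the root below V_ov).
I_D = (15.5 − 0.778) / 4.76 = 3.09 mA.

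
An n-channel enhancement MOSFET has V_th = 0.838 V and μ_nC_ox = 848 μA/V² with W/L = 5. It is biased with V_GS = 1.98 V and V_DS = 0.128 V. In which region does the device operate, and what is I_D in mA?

Triode; I_D = 0.585 mA

k_n = μ_nC_ox · (W/L) = 4.24 mA/V².
V_ov = V_GS − V_th = 1.98 − 0.838 = 1.14 V.
Since V_DS = 0.128 V < V_ov = 1.14 V, the device is in the triode region.
I_D = k_n [V_ov · V_DS − ½ V_DS²] = 4.24 × [1.14 × 0.128 − 0.5 × 0.128²] = 0.585 mA.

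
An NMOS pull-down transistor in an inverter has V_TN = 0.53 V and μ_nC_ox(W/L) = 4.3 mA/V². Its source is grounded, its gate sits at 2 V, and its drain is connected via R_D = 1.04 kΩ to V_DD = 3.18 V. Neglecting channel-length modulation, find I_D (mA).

V_GS = V_G = 2 V, so V_ov = 2 − 0.53 = 1.47 V.
Assume saturation: I_D = ½ k_n V_ov² = 0.5 × 4.3 × 1.47² = 4.65 mA, giving V_DS = V_DD − I_D R_D = 3.18 − 4.65 × 1.04 = -1.65 V.
But -1.65 V < V_ov = 1.47 V, so the device is actually in triode.
In triode I_D = k_n[V_ov V_DS − ½ V_DS²] and I_D = (V_DD − V_DS)/R_D. Equating: 2.24 V_DS² − 7.574 V_DS + 3.18 = 0, giving V_DS = 0.491 V (the root below V_ov).
I_D = (3.18 − 0.491) / 1.04 = 2.59 mA.

I_D = 2.59 mA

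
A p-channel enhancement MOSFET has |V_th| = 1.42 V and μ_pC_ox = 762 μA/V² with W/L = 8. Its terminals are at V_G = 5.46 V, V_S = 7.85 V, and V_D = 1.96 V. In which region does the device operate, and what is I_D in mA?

Saturation; I_D = 2.87 mA

V_SG = V_S − V_G = 7.85 − 5.46 = 2.39 V; V_SD = V_S − V_D = 7.85 − 1.96 = 5.89 V.
k_p = μ_pC_ox · (W/L) = 6.096 mA/V².
V_ov = V_SG − |V_th| = 2.39 − 1.42 = 0.97 V.
Since V_SD = 5.89 V ≥ V_ov = 0.97 V, the device is in saturation.
I_D = ½ k_p V_ov² = 0.5 × 6.096 × 0.97² = 2.87 mA.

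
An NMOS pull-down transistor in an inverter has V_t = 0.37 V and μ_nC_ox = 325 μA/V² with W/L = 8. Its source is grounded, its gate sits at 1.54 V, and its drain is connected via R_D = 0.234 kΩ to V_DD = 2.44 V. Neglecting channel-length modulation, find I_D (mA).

V_GS = V_G = 1.54 V, so V_ov = 1.54 − 0.37 = 1.17 V.
k_n = μ_nC_ox · (W/L) = 2.6 mA/V².
Assume saturation: I_D = ½ k_n V_ov² = 0.5 × 2.6 × 1.17² = 1.78 mA, giving V_DS = V_DD − I_D R_D = 2.44 − 1.78 × 0.234 = 2.02 V.
V_DS = 2.02 V ≥ V_ov = 1.17 V, confirming saturation.

I_D = 1.78 mA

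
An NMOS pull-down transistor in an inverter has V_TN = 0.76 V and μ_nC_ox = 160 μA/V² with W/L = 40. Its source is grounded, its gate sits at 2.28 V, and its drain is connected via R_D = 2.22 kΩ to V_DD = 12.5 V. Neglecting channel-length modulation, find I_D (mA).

V_GS = V_G = 2.28 V, so V_ov = 2.28 − 0.76 = 1.52 V.
k_n = μ_nC_ox · (W/L) = 6.4 mA/V².
Assume saturation: I_D = ½ k_n V_ov² = 0.5 × 6.4 × 1.52² = 7.39 mA, giving V_DS = V_DD − I_D R_D = 12.5 − 7.39 × 2.22 = -3.91 V.
But -3.91 V < V_ov = 1.52 V, so the device is actually in triode.
In triode I_D = k_n[V_ov V_DS − ½ V_DS²] and I_D = (V_DD − V_DS)/R_D. Equating: 7.1 V_DS² − 22.6 V_DS + 12.5 = 0, giving V_DS = 0.713 V (the root below V_ov).
I_D = (12.5 − 0.713) / 2.22 = 5.31 mA.

I_D = 5.31 mA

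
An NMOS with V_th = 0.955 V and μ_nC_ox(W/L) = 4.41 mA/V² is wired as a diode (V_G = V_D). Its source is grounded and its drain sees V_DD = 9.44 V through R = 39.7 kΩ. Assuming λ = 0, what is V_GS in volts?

V_GS = 1.26 V

With gate tied to drain, V_GS = V_DS ≥ V_GS − V_th, so the device is in saturation.
KCL at the drain: ½ k_n (V_GS − V_th)² = (V_DD − V_GS)/R.
Let x = V_GS − 0.955. Then 87.5 x² + x − 8.485 = 0, giving x = 0.306 V (positive root), so V_GS = 1.26 V.
I_D = (V_DD − V_GS)/R = (9.44 − 1.26) / 39.7 = 0.206 mA.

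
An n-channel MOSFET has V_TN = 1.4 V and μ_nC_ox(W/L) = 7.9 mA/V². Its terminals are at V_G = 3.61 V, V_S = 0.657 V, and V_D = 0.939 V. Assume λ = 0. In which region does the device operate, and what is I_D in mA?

V_GS = V_G − V_S = 3.61 − 0.657 = 2.95 V; V_DS = V_D − V_S = 0.939 − 0.657 = 0.282 V.
V_ov = V_GS − V_TN = 2.95 − 1.4 = 1.55 V.
Since V_DS = 0.282 V < V_ov = 1.55 V, the device is in the triode region.
I_D = k_n [V_ov · V_DS − ½ V_DS²] = 7.9 × [1.55 × 0.282 − 0.5 × 0.282²] = 3.15 mA.

Triode; I_D = 3.15 mA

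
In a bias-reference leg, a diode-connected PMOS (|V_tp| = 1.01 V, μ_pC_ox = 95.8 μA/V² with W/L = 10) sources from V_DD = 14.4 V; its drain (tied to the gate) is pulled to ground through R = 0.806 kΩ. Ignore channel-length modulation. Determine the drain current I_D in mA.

I_D = 10.7 mA

With gate tied to drain, V_SG = V_SD ≥ V_SG − |V_tp|, so the device is in saturation.
k_p = μ_pC_ox · (W/L) = 0.958 mA/V².
KCL at the drain: ½ k_p (V_SG − |V_tp|)² = (V_DD − V_SG)/R.
Let x = V_SG − 1.01. Then 0.386 x² + x − 13.39 = 0, giving x = 4.73 V (positive root), so V_SG = 5.74 V.
I_D = (V_DD − V_SG)/R = (14.4 − 5.74) / 0.806 = 10.7 mA.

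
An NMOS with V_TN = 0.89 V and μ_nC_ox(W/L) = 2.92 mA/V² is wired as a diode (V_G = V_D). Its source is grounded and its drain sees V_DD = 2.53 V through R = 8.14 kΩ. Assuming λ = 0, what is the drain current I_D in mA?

I_D = 0.161 mA

With gate tied to drain, V_GS = V_DS ≥ V_GS − V_TN, so the device is in saturation.
KCL at the drain: ½ k_n (V_GS − V_TN)² = (V_DD − V_GS)/R.
Let x = V_GS − 0.89. Then 11.9 x² + x − 1.64 = 0, giving x = 0.332 V (positive root), so V_GS = 1.22 V.
I_D = (V_DD − V_GS)/R = (2.53 − 1.22) / 8.14 = 0.161 mA.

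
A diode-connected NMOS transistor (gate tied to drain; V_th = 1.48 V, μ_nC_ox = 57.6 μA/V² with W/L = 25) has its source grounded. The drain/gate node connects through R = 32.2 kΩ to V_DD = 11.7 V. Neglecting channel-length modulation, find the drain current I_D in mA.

I_D = 0.297 mA

With gate tied to drain, V_GS = V_DS ≥ V_GS − V_th, so the device is in saturation.
k_n = μ_nC_ox · (W/L) = 1.44 mA/V².
KCL at the drain: ½ k_n (V_GS − V_th)² = (V_DD − V_GS)/R.
Let x = V_GS − 1.48. Then 23.2 x² + x − 10.22 = 0, giving x = 0.643 V (positive root), so V_GS = 2.12 V.
I_D = (V_DD − V_GS)/R = (11.7 − 2.12) / 32.2 = 0.297 mA.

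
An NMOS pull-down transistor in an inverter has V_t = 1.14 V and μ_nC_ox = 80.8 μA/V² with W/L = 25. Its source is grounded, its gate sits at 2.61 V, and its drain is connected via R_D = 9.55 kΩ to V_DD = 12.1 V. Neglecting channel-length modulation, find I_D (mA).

I_D = 1.22 mA

V_GS = V_G = 2.61 V, so V_ov = 2.61 − 1.14 = 1.47 V.
k_n = μ_nC_ox · (W/L) = 2.02 mA/V².
Assume saturation: I_D = ½ k_n V_ov² = 0.5 × 2.02 × 1.47² = 2.18 mA, giving V_DS = V_DD − I_D R_D = 12.1 − 2.18 × 9.55 = -8.74 V.
But -8.74 V < V_ov = 1.47 V, so the device is actually in triode.
In triode I_D = k_n[V_ov V_DS − ½ V_DS²] and I_D = (V_DD − V_DS)/R_D. Equating: 9.65 V_DS² − 29.36 V_DS + 12.1 = 0, giving V_DS = 0.492 V (the root below V_ov).
I_D = (12.1 − 0.492) / 9.55 = 1.22 mA.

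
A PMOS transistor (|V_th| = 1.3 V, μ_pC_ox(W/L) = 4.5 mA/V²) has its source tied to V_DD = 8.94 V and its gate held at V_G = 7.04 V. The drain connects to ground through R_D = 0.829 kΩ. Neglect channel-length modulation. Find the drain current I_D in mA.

V_SG = V_DD − V_G = 8.94 − 7.04 = 1.9 V, so V_ov = 1.9 − 1.3 = 0.6 V.
Assume saturation: I_D = ½ k_p V_ov² = 0.5 × 4.5 × 0.6² = 0.81 mA, giving V_SD = V_DD − I_D R_D = 8.94 − 0.81 × 0.829 = 8.27 V.
V_SD = 8.27 V ≥ V_ov = 0.6 V, confirming saturation.

I_D = 0.810 mA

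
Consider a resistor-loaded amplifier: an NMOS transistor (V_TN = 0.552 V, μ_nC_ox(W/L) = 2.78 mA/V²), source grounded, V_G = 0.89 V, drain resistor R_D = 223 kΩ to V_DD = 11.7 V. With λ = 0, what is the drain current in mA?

I_D = 0.0522 mA

V_GS = V_G = 0.89 V, so V_ov = 0.89 − 0.552 = 0.338 V.
Assume saturation: I_D = ½ k_n V_ov² = 0.5 × 2.78 × 0.338² = 0.159 mA, giving V_DS = V_DD − I_D R_D = 11.7 − 0.159 × 223 = -23.7 V.
But -23.7 V < V_ov = 0.338 V, so the device is actually in triode.
In triode I_D = k_n[V_ov V_DS − ½ V_DS²] and I_D = (V_DD − V_DS)/R_D. Equating: 310 V_DS² − 210.5 V_DS + 11.7 = 0, giving V_DS = 0.0611 V (the root below V_ov).
I_D = (11.7 − 0.0611) / 223 = 0.0522 mA.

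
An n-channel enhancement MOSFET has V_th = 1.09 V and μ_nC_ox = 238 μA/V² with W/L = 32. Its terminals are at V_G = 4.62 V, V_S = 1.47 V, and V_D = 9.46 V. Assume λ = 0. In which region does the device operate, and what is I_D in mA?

Saturation; I_D = 16.2 mA

V_GS = V_G − V_S = 4.62 − 1.47 = 3.15 V; V_DS = V_D − V_S = 9.46 − 1.47 = 7.99 V.
k_n = μ_nC_ox · (W/L) = 7.616 mA/V².
V_ov = V_GS − V_th = 3.15 − 1.09 = 2.06 V.
Since V_DS = 7.99 V ≥ V_ov = 2.06 V, the device is in saturation.
I_D = ½ k_n V_ov² = 0.5 × 7.616 × 2.06² = 16.2 mA.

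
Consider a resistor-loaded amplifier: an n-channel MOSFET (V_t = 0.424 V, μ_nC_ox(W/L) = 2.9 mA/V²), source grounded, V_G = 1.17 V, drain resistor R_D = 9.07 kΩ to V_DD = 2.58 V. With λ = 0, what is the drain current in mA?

I_D = 0.269 mA

V_GS = V_G = 1.17 V, so V_ov = 1.17 − 0.424 = 0.746 V.
Assume saturation: I_D = ½ k_n V_ov² = 0.5 × 2.9 × 0.746² = 0.807 mA, giving V_DS = V_DD − I_D R_D = 2.58 − 0.807 × 9.07 = -4.74 V.
But -4.74 V < V_ov = 0.746 V, so the device is actually in triode.
In triode I_D = k_n[V_ov V_DS − ½ V_DS²] and I_D = (V_DD − V_DS)/R_D. Equating: 13.2 V_DS² − 20.62 V_DS + 2.58 = 0, giving V_DS = 0.137 V (the root below V_ov).
I_D = (2.58 − 0.137) / 9.07 = 0.269 mA.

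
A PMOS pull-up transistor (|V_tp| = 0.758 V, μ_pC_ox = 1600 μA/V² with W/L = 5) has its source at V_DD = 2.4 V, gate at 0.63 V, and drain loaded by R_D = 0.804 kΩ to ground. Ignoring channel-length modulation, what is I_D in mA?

I_D = 2.51 mA

V_SG = V_DD − V_G = 2.4 − 0.63 = 1.77 V, so V_ov = 1.77 − 0.758 = 1.01 V.
k_p = μ_pC_ox · (W/L) = 8 mA/V².
Assume saturation: I_D = ½ k_p V_ov² = 0.5 × 8 × 1.01² = 4.1 mA, giving V_SD = V_DD − I_D R_D = 2.4 − 4.1 × 0.804 = -0.894 V.
But -0.894 V < V_ov = 1.01 V, so the device is actually in triode.
In triode I_D = k_p[V_ov V_SD − ½ V_SD²] and I_D = (V_DD − V_SD)/R_D. Equating: 3.22 V_SD² − 7.509 V_SD + 2.4 = 0, giving V_SD = 0.382 V (the root below V_ov).
I_D = (2.4 − 0.382) / 0.804 = 2.51 mA.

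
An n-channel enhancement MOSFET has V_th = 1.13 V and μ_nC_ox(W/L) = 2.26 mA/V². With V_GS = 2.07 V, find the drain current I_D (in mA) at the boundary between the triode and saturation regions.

I_D = 0.998 mA

At the boundary V_DS = V_ov = V_GS − V_th = 2.07 − 1.13 = 0.94 V.
I_D = ½ k_n V_ov² = 0.5 × 2.26 × 0.94² = 0.998 mA.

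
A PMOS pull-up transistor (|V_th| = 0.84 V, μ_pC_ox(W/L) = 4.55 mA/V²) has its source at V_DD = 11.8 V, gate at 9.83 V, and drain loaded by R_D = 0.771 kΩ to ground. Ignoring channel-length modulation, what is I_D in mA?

V_SG = V_DD − V_G = 11.8 − 9.83 = 1.97 V, so V_ov = 1.97 − 0.84 = 1.13 V.
Assume saturation: I_D = ½ k_p V_ov² = 0.5 × 4.55 × 1.13² = 2.9 mA, giving V_SD = V_DD − I_D R_D = 11.8 − 2.9 × 0.771 = 9.56 V.
V_SD = 9.56 V ≥ V_ov = 1.13 V, confirming saturation.

I_D = 2.90 mA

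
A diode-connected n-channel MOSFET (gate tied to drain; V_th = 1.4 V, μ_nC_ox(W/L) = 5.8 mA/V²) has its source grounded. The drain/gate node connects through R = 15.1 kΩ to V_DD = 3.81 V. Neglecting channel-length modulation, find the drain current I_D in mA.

With gate tied to drain, V_GS = V_DS ≥ V_GS − V_th, so the device is in saturation.
KCL at the drain: ½ k_n (V_GS − V_th)² = (V_DD − V_GS)/R.
Let x = V_GS − 1.4. Then 43.8 x² + x − 2.41 = 0, giving x = 0.223 V (positive root), so V_GS = 1.62 V.
I_D = (V_DD − V_GS)/R = (3.81 − 1.62) / 15.1 = 0.145 mA.

I_D = 0.145 mA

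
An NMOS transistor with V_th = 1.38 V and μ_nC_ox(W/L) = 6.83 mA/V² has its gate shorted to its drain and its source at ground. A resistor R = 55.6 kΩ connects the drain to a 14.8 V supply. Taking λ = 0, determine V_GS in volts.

V_GS = 1.64 V

With gate tied to drain, V_GS = V_DS ≥ V_GS − V_th, so the device is in saturation.
KCL at the drain: ½ k_n (V_GS − V_th)² = (V_DD − V_GS)/R.
Let x = V_GS − 1.38. Then 190 x² + x − 13.42 = 0, giving x = 0.263 V (positive root), so V_GS = 1.64 V.
I_D = (V_DD − V_GS)/R = (14.8 − 1.64) / 55.6 = 0.237 mA.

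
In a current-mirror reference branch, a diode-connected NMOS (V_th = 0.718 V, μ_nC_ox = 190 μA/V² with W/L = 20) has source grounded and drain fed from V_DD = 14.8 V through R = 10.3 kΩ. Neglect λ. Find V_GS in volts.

With gate tied to drain, V_GS = V_DS ≥ V_GS − V_th, so the device is in saturation.
k_n = μ_nC_ox · (W/L) = 3.8 mA/V².
KCL at the drain: ½ k_n (V_GS − V_th)² = (V_DD − V_GS)/R.
Let x = V_GS − 0.718. Then 19.6 x² + x − 14.08 = 0, giving x = 0.823 V (positive root), so V_GS = 1.54 V.
I_D = (V_DD − V_GS)/R = (14.8 − 1.54) / 10.3 = 1.29 mA.

V_GS = 1.54 V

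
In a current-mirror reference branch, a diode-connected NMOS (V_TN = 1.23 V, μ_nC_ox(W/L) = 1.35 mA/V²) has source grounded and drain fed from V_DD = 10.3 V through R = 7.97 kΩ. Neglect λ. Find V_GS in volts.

With gate tied to drain, V_GS = V_DS ≥ V_GS − V_TN, so the device is in saturation.
KCL at the drain: ½ k_n (V_GS − V_TN)² = (V_DD − V_GS)/R.
Let x = V_GS − 1.23. Then 5.38 x² + x − 9.07 = 0, giving x = 1.21 V (positive root), so V_GS = 2.44 V.
I_D = (V_DD − V_GS)/R = (10.3 − 2.44) / 7.97 = 0.986 mA.

V_GS = 2.44 V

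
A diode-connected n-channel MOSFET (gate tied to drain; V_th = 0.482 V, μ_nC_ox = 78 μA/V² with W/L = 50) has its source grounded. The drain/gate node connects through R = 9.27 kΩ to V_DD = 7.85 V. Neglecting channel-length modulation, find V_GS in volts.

V_GS = 1.09 V

With gate tied to drain, V_GS = V_DS ≥ V_GS − V_th, so the device is in saturation.
k_n = μ_nC_ox · (W/L) = 3.9 mA/V².
KCL at the drain: ½ k_n (V_GS − V_th)² = (V_DD − V_GS)/R.
Let x = V_GS − 0.482. Then 18.1 x² + x − 7.368 = 0, giving x = 0.611 V (positive root), so V_GS = 1.09 V.
I_D = (V_DD − V_GS)/R = (7.85 − 1.09) / 9.27 = 0.729 mA.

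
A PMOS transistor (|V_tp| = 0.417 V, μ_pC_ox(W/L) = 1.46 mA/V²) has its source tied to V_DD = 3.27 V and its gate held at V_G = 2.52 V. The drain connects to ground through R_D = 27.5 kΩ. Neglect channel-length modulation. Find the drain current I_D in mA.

V_SG = V_DD − V_G = 3.27 − 2.52 = 0.75 V, so V_ov = 0.75 − 0.417 = 0.333 V.
Assume saturation: I_D = ½ k_p V_ov² = 0.5 × 1.46 × 0.333² = 0.0809 mA, giving V_SD = V_DD − I_D R_D = 3.27 − 0.0809 × 27.5 = 1.04 V.
V_SD = 1.04 V ≥ V_ov = 0.333 V, confirming saturation.

I_D = 0.0809 mA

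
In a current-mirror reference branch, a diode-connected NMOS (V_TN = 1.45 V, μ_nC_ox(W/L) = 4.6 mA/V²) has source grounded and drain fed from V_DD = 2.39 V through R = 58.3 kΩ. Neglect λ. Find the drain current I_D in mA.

I_D = 0.0147 mA

With gate tied to drain, V_GS = V_DS ≥ V_GS − V_TN, so the device is in saturation.
KCL at the drain: ½ k_n (V_GS − V_TN)² = (V_DD − V_GS)/R.
Let x = V_GS − 1.45. Then 134 x² + x − 0.94 = 0, giving x = 0.0801 V (positive root), so V_GS = 1.53 V.
I_D = (V_DD − V_GS)/R = (2.39 − 1.53) / 58.3 = 0.0147 mA.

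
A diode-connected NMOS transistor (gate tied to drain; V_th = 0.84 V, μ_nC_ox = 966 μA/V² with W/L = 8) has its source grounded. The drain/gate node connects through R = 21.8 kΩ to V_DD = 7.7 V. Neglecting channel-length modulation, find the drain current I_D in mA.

I_D = 0.302 mA

With gate tied to drain, V_GS = V_DS ≥ V_GS − V_th, so the device is in saturation.
k_n = μ_nC_ox · (W/L) = 7.728 mA/V².
KCL at the drain: ½ k_n (V_GS − V_th)² = (V_DD − V_GS)/R.
Let x = V_GS − 0.84. Then 84.2 x² + x − 6.86 = 0, giving x = 0.28 V (positive root), so V_GS = 1.12 V.
I_D = (V_DD − V_GS)/R = (7.7 − 1.12) / 21.8 = 0.302 mA.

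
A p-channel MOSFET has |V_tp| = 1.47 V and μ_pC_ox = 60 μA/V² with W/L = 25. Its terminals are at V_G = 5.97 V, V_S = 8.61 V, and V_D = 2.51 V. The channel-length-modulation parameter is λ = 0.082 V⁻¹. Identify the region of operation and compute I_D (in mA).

Saturation; I_D = 1.54 mA

V_SG = V_S − V_G = 8.61 − 5.97 = 2.64 V; V_SD = V_S − V_D = 8.61 − 2.51 = 6.1 V.
k_p = μ_pC_ox · (W/L) = 1.5 mA/V².
V_ov = V_SG − |V_tp| = 2.64 − 1.47 = 1.17 V.
Since V_SD = 6.1 V ≥ V_ov = 1.17 V, the device is in saturation.
I_D = ½ k_p V_ov² (1 + λ V_SD) = 0.5 × 1.5 × 1.17² × (1 + 0.082 × 6.1) = 1.54 mA.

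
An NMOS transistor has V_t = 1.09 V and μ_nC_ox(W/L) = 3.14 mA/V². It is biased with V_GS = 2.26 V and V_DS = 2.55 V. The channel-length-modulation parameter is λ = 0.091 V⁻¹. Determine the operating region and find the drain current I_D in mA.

Saturation; I_D = 2.65 mA

V_ov = V_GS − V_t = 2.26 − 1.09 = 1.17 V.
Since V_DS = 2.55 V ≥ V_ov = 1.17 V, the device is in saturation.
I_D = ½ k_n V_ov² (1 + λ V_DS) = 0.5 × 3.14 × 1.17² × (1 + 0.091 × 2.55) = 2.65 mA.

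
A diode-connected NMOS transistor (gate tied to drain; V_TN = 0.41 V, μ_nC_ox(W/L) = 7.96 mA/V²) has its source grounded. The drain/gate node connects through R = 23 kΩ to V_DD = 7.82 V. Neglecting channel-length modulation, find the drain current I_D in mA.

With gate tied to drain, V_GS = V_DS ≥ V_GS − V_TN, so the device is in saturation.
KCL at the drain: ½ k_n (V_GS − V_TN)² = (V_DD − V_GS)/R.
Let x = V_GS − 0.41. Then 91.5 x² + x − 7.41 = 0, giving x = 0.279 V (positive root), so V_GS = 0.689 V.
I_D = (V_DD − V_GS)/R = (7.82 − 0.689) / 23 = 0.31 mA.

I_D = 0.310 mA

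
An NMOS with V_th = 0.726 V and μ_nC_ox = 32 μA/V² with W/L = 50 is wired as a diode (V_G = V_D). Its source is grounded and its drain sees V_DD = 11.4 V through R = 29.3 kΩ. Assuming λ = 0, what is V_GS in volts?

With gate tied to drain, V_GS = V_DS ≥ V_GS − V_th, so the device is in saturation.
k_n = μ_nC_ox · (W/L) = 1.6 mA/V².
KCL at the drain: ½ k_n (V_GS − V_th)² = (V_DD − V_GS)/R.
Let x = V_GS − 0.726. Then 23.4 x² + x − 10.67 = 0, giving x = 0.654 V (positive root), so V_GS = 1.38 V.
I_D = (V_DD − V_GS)/R = (11.4 − 1.38) / 29.3 = 0.342 mA.

V_GS = 1.38 V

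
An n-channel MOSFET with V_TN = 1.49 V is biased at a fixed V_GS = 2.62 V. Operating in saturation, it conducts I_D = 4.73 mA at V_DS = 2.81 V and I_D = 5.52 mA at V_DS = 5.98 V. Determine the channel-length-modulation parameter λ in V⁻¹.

With V_GS fixed, I_D ∝ (1 + λ V_DS) in saturation, so I_D2/I_D1 = (1 + λ V_DS2)/(1 + λ V_DS1).
5.52/4.73 = 1.167 = (1 + 5.98 λ)/(1 + 2.81 λ).
Solving: λ (I_D1 V_DS2 − I_D2 V_DS1) = I_D2 − I_D1, so λ = (5.52 − 4.73) / (4.73 × 5.98 − 5.52 × 2.81) = 0.79 / 12.8 = 0.0618 V⁻¹.

λ = 0.0618 V⁻¹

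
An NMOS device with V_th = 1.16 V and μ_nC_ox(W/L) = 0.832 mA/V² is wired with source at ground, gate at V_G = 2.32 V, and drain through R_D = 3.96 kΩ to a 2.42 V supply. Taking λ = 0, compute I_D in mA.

V_GS = V_G = 2.32 V, so V_ov = 2.32 − 1.16 = 1.16 V.
Assume saturation: I_D = ½ k_n V_ov² = 0.5 × 0.832 × 1.16² = 0.56 mA, giving V_DS = V_DD − I_D R_D = 2.42 − 0.56 × 3.96 = 0.203 V.
But 0.203 V < V_ov = 1.16 V, so the device is actually in triode.
In triode I_D = k_n[V_ov V_DS − ½ V_DS²] and I_D = (V_DD − V_DS)/R_D. Equating: 1.65 V_DS² − 4.822 V_DS + 2.42 = 0, giving V_DS = 0.643 V (the root below V_ov).
I_D = (2.42 − 0.643) / 3.96 = 0.449 mA.

I_D = 0.449 mA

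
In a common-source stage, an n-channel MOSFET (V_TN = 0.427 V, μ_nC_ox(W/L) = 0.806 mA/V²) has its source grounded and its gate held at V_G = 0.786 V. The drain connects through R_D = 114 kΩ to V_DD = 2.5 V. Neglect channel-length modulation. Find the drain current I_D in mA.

I_D = 0.0212 mA

V_GS = V_G = 0.786 V, so V_ov = 0.786 − 0.427 = 0.359 V.
Assume saturation: I_D = ½ k_n V_ov² = 0.5 × 0.806 × 0.359² = 0.0519 mA, giving V_DS = V_DD − I_D R_D = 2.5 − 0.0519 × 114 = -3.42 V.
But -3.42 V < V_ov = 0.359 V, so the device is actually in triode.
In triode I_D = k_n[V_ov V_DS − ½ V_DS²] and I_D = (V_DD − V_DS)/R_D. Equating: 45.9 V_DS² − 33.99 V_DS + 2.5 = 0, giving V_DS = 0.0828 V (the root below V_ov).
I_D = (2.5 − 0.0828) / 114 = 0.0212 mA.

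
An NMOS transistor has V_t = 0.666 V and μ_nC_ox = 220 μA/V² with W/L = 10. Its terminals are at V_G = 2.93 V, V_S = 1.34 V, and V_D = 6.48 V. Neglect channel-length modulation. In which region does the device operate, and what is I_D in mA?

Saturation; I_D = 0.939 mA

V_GS = V_G − V_S = 2.93 − 1.34 = 1.59 V; V_DS = V_D − V_S = 6.48 − 1.34 = 5.14 V.
k_n = μ_nC_ox · (W/L) = 2.2 mA/V².
V_ov = V_GS − V_t = 1.59 − 0.666 = 0.924 V.
Since V_DS = 5.14 V ≥ V_ov = 0.924 V, the device is in saturation.
I_D = ½ k_n V_ov² = 0.5 × 2.2 × 0.924² = 0.939 mA.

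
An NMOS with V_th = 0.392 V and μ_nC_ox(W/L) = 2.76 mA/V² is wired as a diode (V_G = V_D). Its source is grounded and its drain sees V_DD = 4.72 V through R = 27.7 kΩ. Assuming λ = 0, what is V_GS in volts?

V_GS = 0.716 V

With gate tied to drain, V_GS = V_DS ≥ V_GS − V_th, so the device is in saturation.
KCL at the drain: ½ k_n (V_GS − V_th)² = (V_DD − V_GS)/R.
Let x = V_GS − 0.392. Then 38.2 x² + x − 4.328 = 0, giving x = 0.324 V (positive root), so V_GS = 0.716 V.
I_D = (V_DD − V_GS)/R = (4.72 − 0.716) / 27.7 = 0.145 mA.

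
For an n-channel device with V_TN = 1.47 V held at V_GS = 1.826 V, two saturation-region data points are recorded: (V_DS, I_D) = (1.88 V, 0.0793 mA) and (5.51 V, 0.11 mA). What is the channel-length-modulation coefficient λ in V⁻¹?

λ = 0.133 V⁻¹

With V_GS fixed, I_D ∝ (1 + λ V_DS) in saturation, so I_D2/I_D1 = (1 + λ V_DS2)/(1 + λ V_DS1).
0.11/0.0793 = 1.387 = (1 + 5.51 λ)/(1 + 1.88 λ).
Solving: λ (I_D1 V_DS2 − I_D2 V_DS1) = I_D2 − I_D1, so λ = (0.11 − 0.0793) / (0.0793 × 5.51 − 0.11 × 1.88) = 0.0307 / 0.23 = 0.133 V⁻¹.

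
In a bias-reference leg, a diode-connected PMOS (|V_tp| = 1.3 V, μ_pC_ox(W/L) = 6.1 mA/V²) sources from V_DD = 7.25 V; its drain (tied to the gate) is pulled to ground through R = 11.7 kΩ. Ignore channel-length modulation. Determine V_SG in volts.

With gate tied to drain, V_SG = V_SD ≥ V_SG − |V_tp|, so the device is in saturation.
KCL at the drain: ½ k_p (V_SG − |V_tp|)² = (V_DD − V_SG)/R.
Let x = V_SG − 1.3. Then 35.7 x² + x − 5.95 = 0, giving x = 0.395 V (positive root), so V_SG = 1.69 V.
I_D = (V_DD − V_SG)/R = (7.25 − 1.69) / 11.7 = 0.475 mA.

V_SG = 1.69 V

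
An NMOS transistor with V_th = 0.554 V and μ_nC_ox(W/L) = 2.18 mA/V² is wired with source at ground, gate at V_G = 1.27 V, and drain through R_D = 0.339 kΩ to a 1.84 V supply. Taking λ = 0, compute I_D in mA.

I_D = 0.559 mA

V_GS = V_G = 1.27 V, so V_ov = 1.27 − 0.554 = 0.716 V.
Assume saturation: I_D = ½ k_n V_ov² = 0.5 × 2.18 × 0.716² = 0.559 mA, giving V_DS = V_DD − I_D R_D = 1.84 − 0.559 × 0.339 = 1.65 V.
V_DS = 1.65 V ≥ V_ov = 0.716 V, confirming saturation.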